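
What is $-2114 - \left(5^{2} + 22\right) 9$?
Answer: $-2537$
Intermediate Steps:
$-2114 - \left(5^{2} + 22\right) 9 = -2114 - \left(25 + 22\right) 9 = -2114 - 47 \cdot 9 = -2114 - 423 = -2537$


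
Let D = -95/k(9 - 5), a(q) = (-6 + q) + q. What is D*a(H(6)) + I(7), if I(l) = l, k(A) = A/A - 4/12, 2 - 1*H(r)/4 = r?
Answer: 5422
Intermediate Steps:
H(r) = 8 - 4*r
k(A) = 2/3 (k(A) = 1 - 4*1/12 = 1 - 1/3 = 2/3)
a(q) = -6 + 2*q
D = -285/2 (D = -95/2/3 = -95*3/2 = -285/2 ≈ -142.50)
D*a(H(6)) + I(7) = -285*(-6 + 2*(8 - 4*6))/2 + 7 = -285*(-6 + 2*(8 - 24))/2 + 7 = -285*(-6 + 2*(-16))/2 + 7 = -285*(-6 - 32)/2 + 7 = -285/2*(-38) + 7 = 5415 + 7 = 5422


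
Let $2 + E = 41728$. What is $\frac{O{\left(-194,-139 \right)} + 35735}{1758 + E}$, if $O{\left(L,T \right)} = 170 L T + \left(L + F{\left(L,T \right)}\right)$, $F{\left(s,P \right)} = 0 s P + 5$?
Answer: $\frac{2309883}{21742} \approx 106.24$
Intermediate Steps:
$F{\left(s,P \right)} = 5$ ($F{\left(s,P \right)} = 0 P + 5 = 0 + 5 = 5$)
$O{\left(L,T \right)} = 5 + L + 170 L T$ ($O{\left(L,T \right)} = 170 L T + \left(L + 5\right) = 170 L T + \left(5 + L\right) = 5 + L + 170 L T$)
$E = 41726$ ($E = -2 + 41728 = 41726$)
$\frac{O{\left(-194,-139 \right)} + 35735}{1758 + E} = \frac{\left(5 - 194 + 170 \left(-194\right) \left(-139\right)\right) + 35735}{1758 + 41726} = \frac{\left(5 - 194 + 4584220\right) + 35735}{43484} = \left(4584031 + 35735\right) \frac{1}{43484} = 4619766 \cdot \frac{1}{43484} = \frac{2309883}{21742}$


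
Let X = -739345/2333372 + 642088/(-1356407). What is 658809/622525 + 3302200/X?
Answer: -6506299702923727487493841/1556986628681351275 ≈ -4.1788e+6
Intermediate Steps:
X = -2501082894151/3165002114404 (X = -739345*1/2333372 + 642088*(-1/1356407) = -739345/2333372 - 642088/1356407 = -2501082894151/3165002114404 ≈ -0.79023)
658809/622525 + 3302200/X = 658809/622525 + 3302200/(-2501082894151/3165002114404) = 658809*(1/622525) + 3302200*(-3165002114404/2501082894151) = 658809/622525 - 10451469982184888800/2501082894151 = -6506299702923727487493841/1556986628681351275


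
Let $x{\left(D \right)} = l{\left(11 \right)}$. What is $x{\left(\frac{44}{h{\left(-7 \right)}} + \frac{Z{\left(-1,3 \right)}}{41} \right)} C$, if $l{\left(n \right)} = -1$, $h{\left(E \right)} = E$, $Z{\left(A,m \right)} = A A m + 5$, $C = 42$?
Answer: $-42$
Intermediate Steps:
$Z{\left(A,m \right)} = 5 + m A^{2}$ ($Z{\left(A,m \right)} = A^{2} m + 5 = m A^{2} + 5 = 5 + m A^{2}$)
$x{\left(D \right)} = -1$
$x{\left(\frac{44}{h{\left(-7 \right)}} + \frac{Z{\left(-1,3 \right)}}{41} \right)} C = \left(-1\right) 42 = -42$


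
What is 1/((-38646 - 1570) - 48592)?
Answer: -1/88808 ≈ -1.1260e-5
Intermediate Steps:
1/((-38646 - 1570) - 48592) = 1/(-40216 - 48592) = 1/(-88808) = -1/88808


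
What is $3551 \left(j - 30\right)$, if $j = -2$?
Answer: $-113632$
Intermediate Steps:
$3551 \left(j - 30\right) = 3551 \left(-2 - 30\right) = 3551 \left(-32\right) = -113632$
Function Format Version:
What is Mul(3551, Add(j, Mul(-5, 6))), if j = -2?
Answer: -113632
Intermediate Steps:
Mul(3551, Add(j, Mul(-5, 6))) = Mul(3551, Add(-2, Mul(-5, 6))) = Mul(3551, Add(-2, -30)) = Mul(3551, -32) = -113632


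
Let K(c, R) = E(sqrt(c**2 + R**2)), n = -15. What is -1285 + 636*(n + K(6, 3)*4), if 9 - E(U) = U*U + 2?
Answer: -107497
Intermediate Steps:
E(U) = 7 - U**2 (E(U) = 9 - (U*U + 2) = 9 - (U**2 + 2) = 9 - (2 + U**2) = 9 + (-2 - U**2) = 7 - U**2)
K(c, R) = 7 - R**2 - c**2 (K(c, R) = 7 - (sqrt(c**2 + R**2))**2 = 7 - (sqrt(R**2 + c**2))**2 = 7 - (R**2 + c**2) = 7 + (-R**2 - c**2) = 7 - R**2 - c**2)
-1285 + 636*(n + K(6, 3)*4) = -1285 + 636*(-15 + (7 - 1*3**2 - 1*6**2)*4) = -1285 + 636*(-15 + (7 - 1*9 - 1*36)*4) = -1285 + 636*(-15 + (7 - 9 - 36)*4) = -1285 + 636*(-15 - 38*4) = -1285 + 636*(-15 - 152) = -1285 + 636*(-167) = -1285 - 106212 = -107497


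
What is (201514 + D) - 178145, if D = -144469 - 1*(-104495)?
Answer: -16605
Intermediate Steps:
D = -39974 (D = -144469 + 104495 = -39974)
(201514 + D) - 178145 = (201514 - 39974) - 178145 = 161540 - 178145 = -16605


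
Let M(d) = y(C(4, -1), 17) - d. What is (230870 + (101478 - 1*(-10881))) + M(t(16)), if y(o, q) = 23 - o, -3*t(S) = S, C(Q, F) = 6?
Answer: 1029754/3 ≈ 3.4325e+5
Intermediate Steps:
t(S) = -S/3
M(d) = 17 - d (M(d) = (23 - 1*6) - d = (23 - 6) - d = 17 - d)
(230870 + (101478 - 1*(-10881))) + M(t(16)) = (230870 + (101478 - 1*(-10881))) + (17 - (-1)*16/3) = (230870 + (101478 + 10881)) + (17 - 1*(-16/3)) = (230870 + 112359) + (17 + 16/3) = 343229 + 67/3 = 1029754/3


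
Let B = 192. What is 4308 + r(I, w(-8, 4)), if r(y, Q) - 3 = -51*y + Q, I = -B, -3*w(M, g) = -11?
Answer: 42320/3 ≈ 14107.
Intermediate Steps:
w(M, g) = 11/3 (w(M, g) = -1/3*(-11) = 11/3)
I = -192 (I = -1*192 = -192)
r(y, Q) = 3 + Q - 51*y (r(y, Q) = 3 + (-51*y + Q) = 3 + (Q - 51*y) = 3 + Q - 51*y)
4308 + r(I, w(-8, 4)) = 4308 + (3 + 11/3 - 51*(-192)) = 4308 + (3 + 11/3 + 9792) = 4308 + 29396/3 = 42320/3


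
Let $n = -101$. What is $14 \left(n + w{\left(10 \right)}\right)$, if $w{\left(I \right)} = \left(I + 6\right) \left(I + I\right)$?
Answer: $3066$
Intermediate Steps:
$w{\left(I \right)} = 2 I \left(6 + I\right)$ ($w{\left(I \right)} = \left(6 + I\right) 2 I = 2 I \left(6 + I\right)$)
$14 \left(n + w{\left(10 \right)}\right) = 14 \left(-101 + 2 \cdot 10 \left(6 + 10\right)\right) = 14 \left(-101 + 2 \cdot 10 \cdot 16\right) = 14 \left(-101 + 320\right) = 14 \cdot 219 = 3066$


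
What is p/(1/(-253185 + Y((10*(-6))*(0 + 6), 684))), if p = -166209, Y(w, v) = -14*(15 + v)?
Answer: 43708146939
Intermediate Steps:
Y(w, v) = -210 - 14*v
p/(1/(-253185 + Y((10*(-6))*(0 + 6), 684))) = -(-42116529555 - 1591617384) = -166209/(1/(-253185 + (-210 - 9576))) = -166209/(1/(-253185 - 9786)) = -166209/(1/(-262971)) = -166209/(-1/262971) = -166209*(-262971) = 43708146939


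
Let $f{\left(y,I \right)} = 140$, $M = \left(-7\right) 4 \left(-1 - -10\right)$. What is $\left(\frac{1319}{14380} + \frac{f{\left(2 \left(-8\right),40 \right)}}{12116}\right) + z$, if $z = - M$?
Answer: $\frac{10980867591}{43557020} \approx 252.1$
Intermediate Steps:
$M = -252$ ($M = - 28 \left(-1 + 10\right) = \left(-28\right) 9 = -252$)
$z = 252$ ($z = \left(-1\right) \left(-252\right) = 252$)
$\left(\frac{1319}{14380} + \frac{f{\left(2 \left(-8\right),40 \right)}}{12116}\right) + z = \left(\frac{1319}{14380} + \frac{140}{12116}\right) + 252 = \left(1319 \cdot \frac{1}{14380} + 140 \cdot \frac{1}{12116}\right) + 252 = \left(\frac{1319}{14380} + \frac{35}{3029}\right) + 252 = \frac{4498551}{43557020} + 252 = \frac{10980867591}{43557020}$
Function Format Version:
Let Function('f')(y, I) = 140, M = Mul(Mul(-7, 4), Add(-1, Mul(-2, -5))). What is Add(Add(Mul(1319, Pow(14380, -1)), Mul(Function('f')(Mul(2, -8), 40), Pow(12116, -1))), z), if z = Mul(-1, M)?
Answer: Rational(10980867591, 43557020) ≈ 252.10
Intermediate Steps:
M = -252 (M = Mul(-28, Add(-1, 10)) = Mul(-28, 9) = -252)
z = 252 (z = Mul(-1, -252) = 252)
Add(Add(Mul(1319, Pow(14380, -1)), Mul(Function('f')(Mul(2, -8), 40), Pow(12116, -1))), z) = Add(Add(Mul(1319, Pow(14380, -1)), Mul(140, Pow(12116, -1))), 252) = Add(Add(Mul(1319, Rational(1, 14380)), Mul(140, Rational(1, 12116))), 252) = Add(Add(Rational(1319, 14380), Rational(35, 3029)), 252) = Add(Rational(4498551, 43557020), 252) = Rational(10980867591, 43557020)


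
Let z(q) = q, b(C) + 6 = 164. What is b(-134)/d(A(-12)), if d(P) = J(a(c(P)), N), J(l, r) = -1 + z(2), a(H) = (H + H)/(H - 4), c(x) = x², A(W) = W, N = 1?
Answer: 158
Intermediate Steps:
b(C) = 158 (b(C) = -6 + 164 = 158)
a(H) = 2*H/(-4 + H) (a(H) = (2*H)/(-4 + H) = 2*H/(-4 + H))
J(l, r) = 1 (J(l, r) = -1 + 2 = 1)
d(P) = 1
b(-134)/d(A(-12)) = 158/1 = 158*1 = 158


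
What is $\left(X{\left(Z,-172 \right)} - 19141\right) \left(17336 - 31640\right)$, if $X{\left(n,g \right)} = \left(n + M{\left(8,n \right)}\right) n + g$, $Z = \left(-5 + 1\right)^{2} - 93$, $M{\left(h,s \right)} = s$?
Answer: $106636320$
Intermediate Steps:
$Z = -77$ ($Z = \left(-4\right)^{2} - 93 = 16 - 93 = -77$)
$X{\left(n,g \right)} = g + 2 n^{2}$ ($X{\left(n,g \right)} = \left(n + n\right) n + g = 2 n n + g = 2 n^{2} + g = g + 2 n^{2}$)
$\left(X{\left(Z,-172 \right)} - 19141\right) \left(17336 - 31640\right) = \left(\left(-172 + 2 \left(-77\right)^{2}\right) - 19141\right) \left(17336 - 31640\right) = \left(\left(-172 + 2 \cdot 5929\right) - 19141\right) \left(-14304\right) = \left(\left(-172 + 11858\right) - 19141\right) \left(-14304\right) = \left(11686 - 19141\right) \left(-14304\right) = \left(-7455\right) \left(-14304\right) = 106636320$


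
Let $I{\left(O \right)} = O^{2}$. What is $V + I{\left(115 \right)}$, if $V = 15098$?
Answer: $28323$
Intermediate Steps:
$V + I{\left(115 \right)} = 15098 + 115^{2} = 15098 + 13225 = 28323$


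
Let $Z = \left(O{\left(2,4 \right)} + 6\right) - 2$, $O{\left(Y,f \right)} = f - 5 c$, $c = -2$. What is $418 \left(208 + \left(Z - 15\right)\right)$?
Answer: $88198$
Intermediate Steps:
$O{\left(Y,f \right)} = 10 + f$ ($O{\left(Y,f \right)} = f - -10 = f + 10 = 10 + f$)
$Z = 18$ ($Z = \left(\left(10 + 4\right) + 6\right) - 2 = \left(14 + 6\right) - 2 = 20 - 2 = 18$)
$418 \left(208 + \left(Z - 15\right)\right) = 418 \left(208 + \left(18 - 15\right)\right) = 418 \left(208 + 3\right) = 418 \cdot 211 = 88198$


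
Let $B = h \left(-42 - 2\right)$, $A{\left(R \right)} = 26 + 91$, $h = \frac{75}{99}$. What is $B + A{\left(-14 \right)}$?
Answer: $\frac{251}{3} \approx 83.667$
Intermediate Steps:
$h = \frac{25}{33}$ ($h = 75 \cdot \frac{1}{99} = \frac{25}{33} \approx 0.75758$)
$A{\left(R \right)} = 117$
$B = - \frac{100}{3}$ ($B = \frac{25 \left(-42 - 2\right)}{33} = \frac{25}{33} \left(-44\right) = - \frac{100}{3} \approx -33.333$)
$B + A{\left(-14 \right)} = - \frac{100}{3} + 117 = \frac{251}{3}$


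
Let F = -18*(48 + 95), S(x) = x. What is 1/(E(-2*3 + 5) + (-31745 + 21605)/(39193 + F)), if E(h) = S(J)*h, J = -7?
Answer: 36619/246193 ≈ 0.14874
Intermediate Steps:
F = -2574 (F = -18*143 = -2574)
E(h) = -7*h
1/(E(-2*3 + 5) + (-31745 + 21605)/(39193 + F)) = 1/(-7*(-2*3 + 5) + (-31745 + 21605)/(39193 - 2574)) = 1/(-7*(-6 + 5) - 10140/36619) = 1/(-7*(-1) - 10140*1/36619) = 1/(7 - 10140/36619) = 1/(246193/36619) = 36619/246193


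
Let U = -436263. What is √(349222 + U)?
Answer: I*√87041 ≈ 295.03*I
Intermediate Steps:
√(349222 + U) = √(349222 - 436263) = √(-87041) = I*√87041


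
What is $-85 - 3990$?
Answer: $-4075$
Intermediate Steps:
$-85 - 3990 = -4075$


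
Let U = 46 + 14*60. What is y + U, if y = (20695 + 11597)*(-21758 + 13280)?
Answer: -273770690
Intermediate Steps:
y = -273771576 (y = 32292*(-8478) = -273771576)
U = 886 (U = 46 + 840 = 886)
y + U = -273771576 + 886 = -273770690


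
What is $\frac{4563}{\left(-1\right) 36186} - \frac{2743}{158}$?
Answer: $- \frac{8331596}{476449} \approx -17.487$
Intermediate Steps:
$\frac{4563}{\left(-1\right) 36186} - \frac{2743}{158} = \frac{4563}{-36186} - \frac{2743}{158} = 4563 \left(- \frac{1}{36186}\right) - \frac{2743}{158} = - \frac{1521}{12062} - \frac{2743}{158} = - \frac{8331596}{476449}$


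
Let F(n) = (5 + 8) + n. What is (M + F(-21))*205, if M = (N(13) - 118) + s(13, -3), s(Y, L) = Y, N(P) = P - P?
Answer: -23165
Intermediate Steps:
N(P) = 0
F(n) = 13 + n
M = -105 (M = (0 - 118) + 13 = -118 + 13 = -105)
(M + F(-21))*205 = (-105 + (13 - 21))*205 = (-105 - 8)*205 = -113*205 = -23165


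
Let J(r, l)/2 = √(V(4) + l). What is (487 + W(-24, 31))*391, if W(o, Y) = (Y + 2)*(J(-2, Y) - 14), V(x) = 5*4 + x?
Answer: 9775 + 25806*√55 ≈ 2.0116e+5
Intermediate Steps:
V(x) = 20 + x
J(r, l) = 2*√(24 + l) (J(r, l) = 2*√((20 + 4) + l) = 2*√(24 + l))
W(o, Y) = (-14 + 2*√(24 + Y))*(2 + Y) (W(o, Y) = (Y + 2)*(2*√(24 + Y) - 14) = (2 + Y)*(-14 + 2*√(24 + Y)) = (-14 + 2*√(24 + Y))*(2 + Y))
(487 + W(-24, 31))*391 = (487 + (-28 - 14*31 + 4*√(24 + 31) + 2*31*√(24 + 31)))*391 = (487 + (-28 - 434 + 4*√55 + 2*31*√55))*391 = (487 + (-28 - 434 + 4*√55 + 62*√55))*391 = (487 + (-462 + 66*√55))*391 = (25 + 66*√55)*391 = 9775 + 25806*√55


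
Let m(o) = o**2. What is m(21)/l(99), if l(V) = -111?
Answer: -147/37 ≈ -3.9730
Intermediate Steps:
m(21)/l(99) = 21**2/(-111) = 441*(-1/111) = -147/37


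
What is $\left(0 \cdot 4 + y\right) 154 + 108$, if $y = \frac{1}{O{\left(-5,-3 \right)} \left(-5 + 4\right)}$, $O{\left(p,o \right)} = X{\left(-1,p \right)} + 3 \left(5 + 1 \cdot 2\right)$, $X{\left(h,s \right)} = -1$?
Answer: $\frac{1003}{10} \approx 100.3$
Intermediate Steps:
$O{\left(p,o \right)} = 20$ ($O{\left(p,o \right)} = -1 + 3 \left(5 + 1 \cdot 2\right) = -1 + 3 \left(5 + 2\right) = -1 + 3 \cdot 7 = -1 + 21 = 20$)
$y = - \frac{1}{20}$ ($y = \frac{1}{20 \left(-5 + 4\right)} = \frac{1}{20 \left(-1\right)} = \frac{1}{-20} = - \frac{1}{20} \approx -0.05$)
$\left(0 \cdot 4 + y\right) 154 + 108 = \left(0 \cdot 4 - \frac{1}{20}\right) 154 + 108 = \left(0 - \frac{1}{20}\right) 154 + 108 = \left(- \frac{1}{20}\right) 154 + 108 = - \frac{77}{10} + 108 = \frac{1003}{10}$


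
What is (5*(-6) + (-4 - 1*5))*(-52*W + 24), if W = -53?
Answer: -108420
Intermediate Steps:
(5*(-6) + (-4 - 1*5))*(-52*W + 24) = (5*(-6) + (-4 - 1*5))*(-52*(-53) + 24) = (-30 + (-4 - 5))*(2756 + 24) = (-30 - 9)*2780 = -39*2780 = -108420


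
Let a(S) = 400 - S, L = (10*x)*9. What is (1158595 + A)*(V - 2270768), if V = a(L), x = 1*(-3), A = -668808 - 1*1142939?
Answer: 1482719048896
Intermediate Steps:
A = -1811747 (A = -668808 - 1142939 = -1811747)
x = -3
L = -270 (L = (10*(-3))*9 = -30*9 = -270)
V = 670 (V = 400 - 1*(-270) = 400 + 270 = 670)
(1158595 + A)*(V - 2270768) = (1158595 - 1811747)*(670 - 2270768) = -653152*(-2270098) = 1482719048896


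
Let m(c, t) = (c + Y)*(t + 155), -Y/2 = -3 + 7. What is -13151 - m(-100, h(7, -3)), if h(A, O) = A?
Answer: 4345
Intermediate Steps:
Y = -8 (Y = -2*(-3 + 7) = -2*4 = -8)
m(c, t) = (-8 + c)*(155 + t) (m(c, t) = (c - 8)*(t + 155) = (-8 + c)*(155 + t))
-13151 - m(-100, h(7, -3)) = -13151 - (-1240 - 8*7 + 155*(-100) - 100*7) = -13151 - (-1240 - 56 - 15500 - 700) = -13151 - 1*(-17496) = -13151 + 17496 = 4345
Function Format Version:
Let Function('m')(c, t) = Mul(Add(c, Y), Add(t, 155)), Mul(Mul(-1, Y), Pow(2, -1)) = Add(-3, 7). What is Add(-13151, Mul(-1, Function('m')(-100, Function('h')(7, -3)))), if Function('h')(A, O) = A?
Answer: 4345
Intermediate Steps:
Y = -8 (Y = Mul(-2, Add(-3, 7)) = Mul(-2, 4) = -8)
Function('m')(c, t) = Mul(Add(-8, c), Add(155, t)) (Function('m')(c, t) = Mul(Add(c, -8), Add(t, 155)) = Mul(Add(-8, c), Add(155, t)))
Add(-13151, Mul(-1, Function('m')(-100, Function('h')(7, -3)))) = Add(-13151, Mul(-1, Add(-1240, Mul(-8, 7), Mul(155, -100), Mul(-100, 7)))) = Add(-13151, Mul(-1, Add(-1240, -56, -15500, -700))) = Add(-13151, Mul(-1, -17496)) = Add(-13151, 17496) = 4345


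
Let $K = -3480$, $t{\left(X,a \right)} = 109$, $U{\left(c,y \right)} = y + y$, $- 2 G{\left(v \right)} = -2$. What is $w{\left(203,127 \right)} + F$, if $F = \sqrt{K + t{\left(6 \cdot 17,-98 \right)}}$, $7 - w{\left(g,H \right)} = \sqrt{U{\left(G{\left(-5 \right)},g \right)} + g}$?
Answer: $7 - \sqrt{609} + i \sqrt{3371} \approx -17.678 + 58.06 i$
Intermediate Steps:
$G{\left(v \right)} = 1$ ($G{\left(v \right)} = \left(- \frac{1}{2}\right) \left(-2\right) = 1$)
$U{\left(c,y \right)} = 2 y$
$w{\left(g,H \right)} = 7 - \sqrt{3} \sqrt{g}$ ($w{\left(g,H \right)} = 7 - \sqrt{2 g + g} = 7 - \sqrt{3 g} = 7 - \sqrt{3} \sqrt{g}$)
$F = i \sqrt{3371}$ ($F = \sqrt{-3480 + 109} = \sqrt{-3371} = i \sqrt{3371} \approx 58.06 i$)
$w{\left(203,127 \right)} + F = \left(7 - \sqrt{3} \sqrt{203}\right) + i \sqrt{3371} = \left(7 - \sqrt{609}\right) + i \sqrt{3371} = 7 - \sqrt{609} + i \sqrt{3371}$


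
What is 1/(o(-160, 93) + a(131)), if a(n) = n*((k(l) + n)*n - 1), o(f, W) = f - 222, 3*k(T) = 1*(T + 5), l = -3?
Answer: 3/6777056 ≈ 4.4267e-7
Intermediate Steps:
k(T) = 5/3 + T/3 (k(T) = (1*(T + 5))/3 = (1*(5 + T))/3 = (5 + T)/3 = 5/3 + T/3)
o(f, W) = -222 + f
a(n) = n*(-1 + n*(⅔ + n)) (a(n) = n*(((5/3 + (⅓)*(-3)) + n)*n - 1) = n*(((5/3 - 1) + n)*n - 1) = n*((⅔ + n)*n - 1) = n*(n*(⅔ + n) - 1) = n*(-1 + n*(⅔ + n)))
1/(o(-160, 93) + a(131)) = 1/((-222 - 160) + 131*(-1 + 131² + (⅔)*131)) = 1/(-382 + 131*(-1 + 17161 + 262/3)) = 1/(-382 + 131*(51742/3)) = 1/(-382 + 6778202/3) = 1/(6777056/3) = 3/6777056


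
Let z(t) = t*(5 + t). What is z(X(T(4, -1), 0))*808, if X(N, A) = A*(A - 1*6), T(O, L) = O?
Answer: 0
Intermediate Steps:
X(N, A) = A*(-6 + A) (X(N, A) = A*(A - 6) = A*(-6 + A))
z(X(T(4, -1), 0))*808 = ((0*(-6 + 0))*(5 + 0*(-6 + 0)))*808 = ((0*(-6))*(5 + 0*(-6)))*808 = (0*(5 + 0))*808 = (0*5)*808 = 0*808 = 0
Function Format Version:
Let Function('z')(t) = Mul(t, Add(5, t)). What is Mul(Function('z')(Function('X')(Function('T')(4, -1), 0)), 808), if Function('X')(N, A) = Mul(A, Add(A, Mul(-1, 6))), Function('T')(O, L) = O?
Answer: 0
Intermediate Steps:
Function('X')(N, A) = Mul(A, Add(-6, A)) (Function('X')(N, A) = Mul(A, Add(A, -6)) = Mul(A, Add(-6, A)))
Mul(Function('z')(Function('X')(Function('T')(4, -1), 0)), 808) = Mul(Mul(Mul(0, Add(-6, 0)), Add(5, Mul(0, Add(-6, 0)))), 808) = Mul(Mul(Mul(0, -6), Add(5, Mul(0, -6))), 808) = Mul(Mul(0, Add(5, 0)), 808) = Mul(Mul(0, 5), 808) = Mul(0, 808) = 0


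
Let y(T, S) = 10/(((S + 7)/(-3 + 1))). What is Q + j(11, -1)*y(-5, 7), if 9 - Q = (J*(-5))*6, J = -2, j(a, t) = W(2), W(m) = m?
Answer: -377/7 ≈ -53.857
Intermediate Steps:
j(a, t) = 2
y(T, S) = 10/(-7/2 - S/2) (y(T, S) = 10/(((7 + S)/(-2))) = 10/(((7 + S)*(-½))) = 10/(-7/2 - S/2))
Q = -51 (Q = 9 - (-2*(-5))*6 = 9 - 10*6 = 9 - 1*60 = 9 - 60 = -51)
Q + j(11, -1)*y(-5, 7) = -51 + 2*(-20/(7 + 7)) = -51 + 2*(-20/14) = -51 + 2*(-20*1/14) = -51 + 2*(-10/7) = -51 - 20/7 = -377/7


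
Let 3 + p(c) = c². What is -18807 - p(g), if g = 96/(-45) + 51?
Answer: -4768189/225 ≈ -21192.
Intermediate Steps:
g = 733/15 (g = 96*(-1/45) + 51 = -32/15 + 51 = 733/15 ≈ 48.867)
p(c) = -3 + c²
-18807 - p(g) = -18807 - (-3 + (733/15)²) = -18807 - (-3 + 537289/225) = -18807 - 1*536614/225 = -18807 - 536614/225 = -4768189/225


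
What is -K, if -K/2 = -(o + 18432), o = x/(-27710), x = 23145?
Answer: -102145515/2771 ≈ -36862.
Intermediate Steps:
o = -4629/5542 (o = 23145/(-27710) = 23145*(-1/27710) = -4629/5542 ≈ -0.83526)
K = 102145515/2771 (K = -(-2)*(-4629/5542 + 18432) = -(-2)*102145515/5542 = -2*(-102145515/5542) = 102145515/2771 ≈ 36862.)
-K = -1*102145515/2771 = -102145515/2771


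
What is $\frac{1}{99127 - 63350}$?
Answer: $\frac{1}{35777} \approx 2.7951 \cdot 10^{-5}$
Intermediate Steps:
$\frac{1}{99127 - 63350} = \frac{1}{35777}$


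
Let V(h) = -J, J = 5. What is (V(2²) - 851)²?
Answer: 732736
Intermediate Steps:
V(h) = -5 (V(h) = -1*5 = -5)
(V(2²) - 851)² = (-5 - 851)² = (-856)² = 732736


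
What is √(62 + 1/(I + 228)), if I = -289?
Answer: √230641/61 ≈ 7.8730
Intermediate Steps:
√(62 + 1/(I + 228)) = √(62 + 1/(-289 + 228)) = √(62 + 1/(-61)) = √(62 - 1/61) = √(3781/61) = √230641/61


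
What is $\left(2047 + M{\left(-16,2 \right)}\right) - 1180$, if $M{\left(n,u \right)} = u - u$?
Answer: $867$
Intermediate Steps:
$M{\left(n,u \right)} = 0$
$\left(2047 + M{\left(-16,2 \right)}\right) - 1180 = \left(2047 + 0\right) - 1180 = 2047 - 1180 = 867$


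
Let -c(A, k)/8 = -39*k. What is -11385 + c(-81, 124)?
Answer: 27303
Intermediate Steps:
c(A, k) = 312*k (c(A, k) = -(-312)*k = 312*k)
-11385 + c(-81, 124) = -11385 + 312*124 = -11385 + 38688 = 27303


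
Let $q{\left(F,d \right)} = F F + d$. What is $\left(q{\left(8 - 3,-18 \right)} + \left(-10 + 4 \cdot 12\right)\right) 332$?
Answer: $14940$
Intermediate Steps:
$q{\left(F,d \right)} = d + F^{2}$ ($q{\left(F,d \right)} = F^{2} + d = d + F^{2}$)
$\left(q{\left(8 - 3,-18 \right)} + \left(-10 + 4 \cdot 12\right)\right) 332 = \left(\left(-18 + \left(8 - 3\right)^{2}\right) + \left(-10 + 4 \cdot 12\right)\right) 332 = \left(\left(-18 + \left(8 - 3\right)^{2}\right) + \left(-10 + 48\right)\right) 332 = \left(\left(-18 + 5^{2}\right) + 38\right) 332 = \left(\left(-18 + 25\right) + 38\right) 332 = \left(7 + 38\right) 332 = 45 \cdot 332 = 14940$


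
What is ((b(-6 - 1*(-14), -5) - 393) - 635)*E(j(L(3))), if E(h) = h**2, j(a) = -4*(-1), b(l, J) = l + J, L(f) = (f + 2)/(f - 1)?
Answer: -16400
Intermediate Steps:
L(f) = (2 + f)/(-1 + f)
b(l, J) = J + l
j(a) = 4
((b(-6 - 1*(-14), -5) - 393) - 635)*E(j(L(3))) = (((-5 + (-6 - 1*(-14))) - 393) - 635)*4**2 = (((-5 + (-6 + 14)) - 393) - 635)*16 = (((-5 + 8) - 393) - 635)*16 = ((3 - 393) - 635)*16 = (-390 - 635)*16 = -1025*16 = -16400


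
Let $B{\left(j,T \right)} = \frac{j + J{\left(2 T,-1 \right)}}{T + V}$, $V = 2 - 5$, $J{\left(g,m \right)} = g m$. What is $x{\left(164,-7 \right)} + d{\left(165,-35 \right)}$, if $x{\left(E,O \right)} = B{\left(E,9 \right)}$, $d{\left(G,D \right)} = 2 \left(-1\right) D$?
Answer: $\frac{283}{3} \approx 94.333$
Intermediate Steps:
$V = -3$ ($V = 2 - 5 = -3$)
$d{\left(G,D \right)} = - 2 D$
$B{\left(j,T \right)} = \frac{j - 2 T}{-3 + T}$ ($B{\left(j,T \right)} = \frac{j + 2 T \left(-1\right)}{T - 3} = \frac{j - 2 T}{-3 + T}$)
$x{\left(E,O \right)} = -3 + \frac{E}{6}$ ($x{\left(E,O \right)} = \frac{E - 18}{-3 + 9} = \frac{E - 18}{6} = \frac{-18 + E}{6} = -3 + \frac{E}{6}$)
$x{\left(164,-7 \right)} + d{\left(165,-35 \right)} = \left(-3 + \frac{1}{6} \cdot 164\right) - -70 = \left(-3 + \frac{82}{3}\right) + 70 = \frac{73}{3} + 70 = \frac{283}{3}$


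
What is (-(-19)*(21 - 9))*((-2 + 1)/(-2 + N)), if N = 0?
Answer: 114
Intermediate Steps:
(-(-19)*(21 - 9))*((-2 + 1)/(-2 + N)) = (-(-19)*(21 - 9))*((-2 + 1)/(-2 + 0)) = (-(-19)*12)*(-1/(-2)) = (-19*(-12))*(-½*(-1)) = 228*(½) = 114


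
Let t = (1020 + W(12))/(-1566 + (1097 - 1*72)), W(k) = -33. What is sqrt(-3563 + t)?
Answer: I*sqrt(1043356370)/541 ≈ 59.706*I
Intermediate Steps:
t = -987/541 (t = (1020 - 33)/(-1566 + (1097 - 1*72)) = 987/(-1566 + (1097 - 72)) = 987/(-1566 + 1025) = 987/(-541) = 987*(-1/541) = -987/541 ≈ -1.8244)
sqrt(-3563 + t) = sqrt(-3563 - 987/541) = sqrt(-1928570/541) = I*sqrt(1043356370)/541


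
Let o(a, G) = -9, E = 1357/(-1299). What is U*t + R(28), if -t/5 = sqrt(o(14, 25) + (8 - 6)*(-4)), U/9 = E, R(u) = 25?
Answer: 25 + 20355*I*sqrt(17)/433 ≈ 25.0 + 193.82*I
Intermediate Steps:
E = -1357/1299 (E = 1357*(-1/1299) = -1357/1299 ≈ -1.0446)
U = -4071/433 (U = 9*(-1357/1299) = -4071/433 ≈ -9.4018)
t = -5*I*sqrt(17) (t = -5*sqrt(-9 + (8 - 6)*(-4)) = -5*sqrt(-9 + 2*(-4)) = -5*sqrt(-9 - 8) = -5*I*sqrt(17) ≈ -20.616*I)
U*t + R(28) = -(-20355)*I*sqrt(17)/433 + 25 = 20355*I*sqrt(17)/433 + 25 = 25 + 20355*I*sqrt(17)/433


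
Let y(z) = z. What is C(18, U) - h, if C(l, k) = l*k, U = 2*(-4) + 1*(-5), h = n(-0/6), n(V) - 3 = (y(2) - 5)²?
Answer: -246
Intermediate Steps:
n(V) = 12 (n(V) = 3 + (2 - 5)² = 3 + (-3)² = 3 + 9 = 12)
h = 12
U = -13 (U = -8 - 5 = -13)
C(l, k) = k*l
C(18, U) - h = -13*18 - 1*12 = -234 - 12 = -246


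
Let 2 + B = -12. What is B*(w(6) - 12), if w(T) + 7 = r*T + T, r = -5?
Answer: 602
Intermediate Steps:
B = -14 (B = -2 - 12 = -14)
w(T) = -7 - 4*T (w(T) = -7 + (-5*T + T) = -7 - 4*T)
B*(w(6) - 12) = -14*((-7 - 4*6) - 12) = -14*((-7 - 24) - 12) = -14*(-31 - 12) = -14*(-43) = 602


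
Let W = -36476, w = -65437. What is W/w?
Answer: 36476/65437 ≈ 0.55742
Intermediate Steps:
W/w = -36476/(-65437) = -36476*(-1/65437) = 36476/65437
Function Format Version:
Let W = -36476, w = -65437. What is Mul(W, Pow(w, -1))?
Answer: Rational(36476, 65437) ≈ 0.55742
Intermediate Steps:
Mul(W, Pow(w, -1)) = Mul(-36476, Pow(-65437, -1)) = Mul(-36476, Rational(-1, 65437)) = Rational(36476, 65437)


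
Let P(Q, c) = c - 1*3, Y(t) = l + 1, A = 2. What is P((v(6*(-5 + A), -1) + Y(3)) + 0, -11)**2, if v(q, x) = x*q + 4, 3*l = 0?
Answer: 196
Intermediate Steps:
l = 0 (l = (1/3)*0 = 0)
v(q, x) = 4 + q*x (v(q, x) = q*x + 4 = 4 + q*x)
Y(t) = 1 (Y(t) = 0 + 1 = 1)
P(Q, c) = -3 + c (P(Q, c) = c - 3 = -3 + c)
P((v(6*(-5 + A), -1) + Y(3)) + 0, -11)**2 = (-3 - 11)**2 = (-14)**2 = 196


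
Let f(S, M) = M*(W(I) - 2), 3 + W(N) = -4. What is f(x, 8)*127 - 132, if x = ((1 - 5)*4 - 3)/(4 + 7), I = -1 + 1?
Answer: -9276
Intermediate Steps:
I = 0
W(N) = -7 (W(N) = -3 - 4 = -7)
x = -19/11 (x = (-4*4 - 3)/11 = (-16 - 3)*(1/11) = -19*1/11 = -19/11 ≈ -1.7273)
f(S, M) = -9*M (f(S, M) = M*(-7 - 2) = M*(-9) = -9*M)
f(x, 8)*127 - 132 = -9*8*127 - 132 = -72*127 - 132 = -9144 - 132 = -9276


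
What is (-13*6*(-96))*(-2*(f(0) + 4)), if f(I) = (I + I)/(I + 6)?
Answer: -59904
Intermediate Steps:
f(I) = 2*I/(6 + I) (f(I) = (2*I)/(6 + I) = 2*I/(6 + I))
(-13*6*(-96))*(-2*(f(0) + 4)) = (-13*6*(-96))*(-2*(2*0/(6 + 0) + 4)) = (-78*(-96))*(-2*(2*0/6 + 4)) = 7488*(-2*(2*0*(1/6) + 4)) = 7488*(-2*(0 + 4)) = 7488*(-2*4) = 7488*(-8) = -59904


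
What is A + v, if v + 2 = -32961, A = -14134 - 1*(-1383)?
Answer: -45714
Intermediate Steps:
A = -12751 (A = -14134 + 1383 = -12751)
v = -32963 (v = -2 - 32961 = -32963)
A + v = -12751 - 32963 = -45714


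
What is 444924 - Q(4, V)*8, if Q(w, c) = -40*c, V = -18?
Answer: 439164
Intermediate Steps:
444924 - Q(4, V)*8 = 444924 - (-40*(-18))*8 = 444924 - 720*8 = 444924 - 1*5760 = 444924 - 5760 = 439164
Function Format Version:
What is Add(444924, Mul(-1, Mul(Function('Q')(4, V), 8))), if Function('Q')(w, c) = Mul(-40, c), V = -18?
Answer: 439164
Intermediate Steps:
Add(444924, Mul(-1, Mul(Function('Q')(4, V), 8))) = Add(444924, Mul(-1, Mul(Mul(-40, -18), 8))) = Add(444924, Mul(-1, Mul(720, 8))) = Add(444924, Mul(-1, 5760)) = Add(444924, -5760) = 439164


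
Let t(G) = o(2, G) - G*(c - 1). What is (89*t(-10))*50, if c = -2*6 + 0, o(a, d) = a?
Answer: -569600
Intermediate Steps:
c = -12 (c = -12 + 0 = -12)
t(G) = 2 + 13*G (t(G) = 2 - G*(-12 - 1) = 2 - G*(-13) = 2 - (-13)*G = 2 + 13*G)
(89*t(-10))*50 = (89*(2 + 13*(-10)))*50 = (89*(2 - 130))*50 = (89*(-128))*50 = -11392*50 = -569600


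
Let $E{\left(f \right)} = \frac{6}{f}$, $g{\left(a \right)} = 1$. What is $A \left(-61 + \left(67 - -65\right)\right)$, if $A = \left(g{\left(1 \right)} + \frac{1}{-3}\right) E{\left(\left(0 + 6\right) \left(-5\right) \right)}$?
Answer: $- \frac{142}{15} \approx -9.4667$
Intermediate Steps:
$A = - \frac{2}{15}$ ($A = \left(1 + \frac{1}{-3}\right) \frac{6}{\left(0 + 6\right) \left(-5\right)} = \left(1 - \frac{1}{3}\right) \frac{6}{6 \left(-5\right)} = \frac{2 \frac{6}{-30}}{3} = \frac{2 \cdot 6 \left(- \frac{1}{30}\right)}{3} = \frac{2}{3} \left(- \frac{1}{5}\right) = - \frac{2}{15} \approx -0.13333$)
$A \left(-61 + \left(67 - -65\right)\right) = - \frac{2 \left(-61 + \left(67 - -65\right)\right)}{15} = - \frac{2 \left(-61 + \left(67 + 65\right)\right)}{15} = - \frac{2 \left(-61 + 132\right)}{15} = \left(- \frac{2}{15}\right) 71 = - \frac{142}{15}$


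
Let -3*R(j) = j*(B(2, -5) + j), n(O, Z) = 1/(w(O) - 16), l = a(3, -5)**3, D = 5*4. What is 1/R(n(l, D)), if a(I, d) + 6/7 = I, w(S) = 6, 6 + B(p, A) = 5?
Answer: -300/11 ≈ -27.273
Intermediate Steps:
B(p, A) = -1 (B(p, A) = -6 + 5 = -1)
a(I, d) = -6/7 + I
D = 20
l = 3375/343 (l = (-6/7 + 3)**3 = (15/7)**3 = 3375/343 ≈ 9.8396)
n(O, Z) = -1/10 (n(O, Z) = 1/(6 - 16) = 1/(-10) = -1/10)
R(j) = -j*(-1 + j)/3
1/R(n(l, D)) = 1/((1/3)*(-1/10)*(1 - 1*(-1/10))) = 1/((1/3)*(-1/10)*(1 + 1/10)) = 1/((1/3)*(-1/10)*(11/10)) = 1/(-11/300) = -300/11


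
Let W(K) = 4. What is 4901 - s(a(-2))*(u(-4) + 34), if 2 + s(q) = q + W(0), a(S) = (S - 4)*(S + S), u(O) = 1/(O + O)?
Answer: 16081/4 ≈ 4020.3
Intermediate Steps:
u(O) = 1/(2*O)
a(S) = 2*S*(-4 + S) (a(S) = (-4 + S)*(2*S) = 2*S*(-4 + S))
s(q) = 2 + q (s(q) = -2 + (q + 4) = -2 + (4 + q) = 2 + q)
4901 - s(a(-2))*(u(-4) + 34) = 4901 - (2 + 2*(-2)*(-4 - 2))*((1/2)/(-4) + 34) = 4901 - (2 + 2*(-2)*(-6))*((1/2)*(-1/4) + 34) = 4901 - (2 + 24)*(-1/8 + 34) = 4901 - 26*271/8 = 4901 - 1*3523/4 = 4901 - 3523/4 = 16081/4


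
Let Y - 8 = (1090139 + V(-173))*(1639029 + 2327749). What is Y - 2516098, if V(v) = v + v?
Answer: 4322964380864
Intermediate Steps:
V(v) = 2*v
Y = 4322966896962 (Y = 8 + (1090139 + 2*(-173))*(1639029 + 2327749) = 8 + (1090139 - 346)*3966778 = 8 + 1089793*3966778 = 8 + 4322966896954 = 4322966896962)
Y - 2516098 = 4322966896962 - 2516098 = 4322964380864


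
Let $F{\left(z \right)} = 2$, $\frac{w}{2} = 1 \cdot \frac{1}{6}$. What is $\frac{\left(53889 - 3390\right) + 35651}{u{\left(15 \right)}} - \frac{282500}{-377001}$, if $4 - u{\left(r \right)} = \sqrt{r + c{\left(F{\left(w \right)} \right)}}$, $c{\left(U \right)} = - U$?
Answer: $\frac{43305130700}{377001} + \frac{86150 \sqrt{13}}{3} \approx 2.1841 \cdot 10^{5}$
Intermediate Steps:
$w = \frac{1}{3}$ ($w = 2 \cdot 1 \cdot \frac{1}{6} = 2 \cdot \frac{1}{6} = \frac{1}{3} \approx 0.33333$)
$u{\left(r \right)} = 4 - \sqrt{-2 + r}$ ($u{\left(r \right)} = 4 - \sqrt{r - 2} = 4 - \sqrt{-2 + r}$)
$\frac{\left(53889 - 3390\right) + 35651}{u{\left(15 \right)}} - \frac{282500}{-377001} = \frac{\left(53889 - 3390\right) + 35651}{4 - \sqrt{-2 + 15}} - \frac{282500}{-377001} = \frac{50499 + 35651}{4 - \sqrt{13}} - - \frac{282500}{377001} = \frac{86150}{4 - \sqrt{13}} + \frac{282500}{377001} = \frac{282500}{377001} + \frac{86150}{4 - \sqrt{13}}$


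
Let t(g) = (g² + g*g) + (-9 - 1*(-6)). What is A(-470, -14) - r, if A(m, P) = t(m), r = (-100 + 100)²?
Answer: 441797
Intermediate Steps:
r = 0 (r = 0² = 0)
t(g) = -3 + 2*g² (t(g) = (g² + g²) + (-9 + 6) = 2*g² - 3 = -3 + 2*g²)
A(m, P) = -3 + 2*m²
A(-470, -14) - r = (-3 + 2*(-470)²) - 1*0 = (-3 + 2*220900) + 0 = (-3 + 441800) + 0 = 441797 + 0 = 441797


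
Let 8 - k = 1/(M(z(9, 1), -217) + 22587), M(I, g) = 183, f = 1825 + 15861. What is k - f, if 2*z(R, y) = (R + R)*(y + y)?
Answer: -402528061/22770 ≈ -17678.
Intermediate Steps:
z(R, y) = 2*R*y (z(R, y) = ((R + R)*(y + y))/2 = ((2*R)*(2*y))/2 = (4*R*y)/2 = 2*R*y)
f = 17686
k = 182159/22770 (k = 8 - 1/(183 + 22587) = 8 - 1/22770 = 182159/22770 ≈ 8.0000)
k - f = 182159/22770 - 1*17686 = 182159/22770 - 17686 = -402528061/22770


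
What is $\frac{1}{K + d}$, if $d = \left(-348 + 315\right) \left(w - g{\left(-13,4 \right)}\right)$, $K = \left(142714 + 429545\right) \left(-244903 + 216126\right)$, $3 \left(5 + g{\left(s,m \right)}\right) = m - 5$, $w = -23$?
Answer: $- \frac{1}{16467896660} \approx -6.0724 \cdot 10^{-11}$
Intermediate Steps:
$g{\left(s,m \right)} = - \frac{20}{3} + \frac{m}{3}$ ($g{\left(s,m \right)} = -5 + \frac{m - 5}{3} = -5 + \frac{-5 + m}{3} = -5 + \left(- \frac{5}{3} + \frac{m}{3}\right) = - \frac{20}{3} + \frac{m}{3}$)
$K = -16467897243$ ($K = 572259 \left(-28777\right) = -16467897243$)
$d = 583$ ($d = \left(-348 + 315\right) \left(-23 - \left(- \frac{20}{3} + \frac{1}{3} \cdot 4\right)\right) = - 33 \left(-23 - \left(- \frac{20}{3} + \frac{4}{3}\right)\right) = - 33 \left(-23 - - \frac{16}{3}\right) = - 33 \left(-23 + \frac{16}{3}\right) = \left(-33\right) \left(- \frac{53}{3}\right) = 583$)
$\frac{1}{K + d} = \frac{1}{-16467897243 + 583} = \frac{1}{-16467896660} = - \frac{1}{16467896660}$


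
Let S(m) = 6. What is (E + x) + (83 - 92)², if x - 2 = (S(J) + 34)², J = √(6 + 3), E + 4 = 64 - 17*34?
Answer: 1165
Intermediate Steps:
E = -518 (E = -4 + (64 - 17*34) = -4 + (64 - 578) = -4 - 514 = -518)
J = 3 (J = √9 = 3)
x = 1602 (x = 2 + (6 + 34)² = 2 + 40² = 2 + 1600 = 1602)
(E + x) + (83 - 92)² = (-518 + 1602) + (83 - 92)² = 1084 + (-9)² = 1084 + 81 = 1165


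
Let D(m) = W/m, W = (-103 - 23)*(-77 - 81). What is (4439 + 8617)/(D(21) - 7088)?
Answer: -3264/1535 ≈ -2.1264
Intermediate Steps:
W = 19908 (W = -126*(-158) = 19908)
D(m) = 19908/m
(4439 + 8617)/(D(21) - 7088) = (4439 + 8617)/(19908/21 - 7088) = 13056/(19908*(1/21) - 7088) = 13056/(948 - 7088) = 13056/(-6140) = 13056*(-1/6140) = -3264/1535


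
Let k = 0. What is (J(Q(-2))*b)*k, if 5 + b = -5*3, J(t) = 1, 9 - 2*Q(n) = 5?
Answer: 0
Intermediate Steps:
Q(n) = 2 (Q(n) = 9/2 - ½*5 = 9/2 - 5/2 = 2)
b = -20 (b = -5 - 5*3 = -5 - 15 = -20)
(J(Q(-2))*b)*k = (1*(-20))*0 = -20*0 = 0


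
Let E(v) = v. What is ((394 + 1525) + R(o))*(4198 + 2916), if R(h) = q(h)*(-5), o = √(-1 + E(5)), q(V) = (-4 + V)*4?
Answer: 13936326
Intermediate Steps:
q(V) = -16 + 4*V
o = 2 (o = √(-1 + 5) = √4 = 2)
R(h) = 80 - 20*h (R(h) = (-16 + 4*h)*(-5) = 80 - 20*h)
((394 + 1525) + R(o))*(4198 + 2916) = ((394 + 1525) + (80 - 20*2))*(4198 + 2916) = (1919 + (80 - 40))*7114 = (1919 + 40)*7114 = 1959*7114 = 13936326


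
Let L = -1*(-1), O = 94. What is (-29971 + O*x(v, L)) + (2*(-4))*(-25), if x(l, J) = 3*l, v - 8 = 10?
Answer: -24695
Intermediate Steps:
v = 18 (v = 8 + 10 = 18)
L = 1
(-29971 + O*x(v, L)) + (2*(-4))*(-25) = (-29971 + 94*(3*18)) + (2*(-4))*(-25) = (-29971 + 94*54) - 8*(-25) = (-29971 + 5076) + 200 = -24895 + 200 = -24695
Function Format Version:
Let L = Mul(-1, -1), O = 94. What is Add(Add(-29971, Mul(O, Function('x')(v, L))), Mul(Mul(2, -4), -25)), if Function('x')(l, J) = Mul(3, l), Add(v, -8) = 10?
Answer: -24695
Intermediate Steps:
v = 18 (v = Add(8, 10) = 18)
L = 1
Add(Add(-29971, Mul(O, Function('x')(v, L))), Mul(Mul(2, -4), -25)) = Add(Add(-29971, Mul(94, Mul(3, 18))), Mul(Mul(2, -4), -25)) = Add(Add(-29971, Mul(94, 54)), Mul(-8, -25)) = Add(Add(-29971, 5076), 200) = Add(-24895, 200) = -24695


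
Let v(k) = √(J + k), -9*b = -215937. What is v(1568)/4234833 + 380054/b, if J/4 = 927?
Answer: 380054/23993 + 2*√1319/4234833 ≈ 15.840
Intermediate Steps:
J = 3708 (J = 4*927 = 3708)
b = 23993 (b = -⅑*(-215937) = 23993)
v(k) = √(3708 + k)
v(1568)/4234833 + 380054/b = √(3708 + 1568)/4234833 + 380054/23993 = √5276*(1/4234833) + 380054*(1/23993) = (2*√1319)*(1/4234833) + 380054/23993 = 2*√1319/4234833 + 380054/23993 = 380054/23993 + 2*√1319/4234833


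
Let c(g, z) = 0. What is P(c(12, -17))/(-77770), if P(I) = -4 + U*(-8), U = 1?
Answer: 6/38885 ≈ 0.00015430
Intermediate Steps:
P(I) = -12 (P(I) = -4 + 1*(-8) = -4 - 8 = -12)
P(c(12, -17))/(-77770) = -12/(-77770) = -12*(-1/77770) = 6/38885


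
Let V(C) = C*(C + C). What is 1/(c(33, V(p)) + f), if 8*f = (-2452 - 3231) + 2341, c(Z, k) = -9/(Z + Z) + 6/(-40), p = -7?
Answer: -55/22992 ≈ -0.0023921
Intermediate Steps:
V(C) = 2*C² (V(C) = C*(2*C) = 2*C²)
c(Z, k) = -3/20 - 9/(2*Z) (c(Z, k) = -9*1/(2*Z) + 6*(-1/40) = -9/(2*Z) - 3/20 = -3/20 - 9/(2*Z))
f = -1671/4 (f = ((-2452 - 3231) + 2341)/8 = (-5683 + 2341)/8 = (⅛)*(-3342) = -1671/4 ≈ -417.75)
1/(c(33, V(p)) + f) = 1/((3/20)*(-30 - 1*33)/33 - 1671/4) = 1/((3/20)*(1/33)*(-30 - 33) - 1671/4) = 1/((3/20)*(1/33)*(-63) - 1671/4) = 1/(-63/220 - 1671/4) = 1/(-22992/55) = -55/22992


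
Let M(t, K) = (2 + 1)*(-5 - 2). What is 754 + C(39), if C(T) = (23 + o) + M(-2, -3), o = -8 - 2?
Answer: 746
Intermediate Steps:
o = -10
M(t, K) = -21 (M(t, K) = 3*(-7) = -21)
C(T) = -8 (C(T) = (23 - 10) - 21 = 13 - 21 = -8)
754 + C(39) = 754 - 8 = 746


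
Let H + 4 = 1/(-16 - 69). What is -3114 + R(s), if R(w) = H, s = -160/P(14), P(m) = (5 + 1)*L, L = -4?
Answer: -265031/85 ≈ -3118.0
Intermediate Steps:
P(m) = -24 (P(m) = (5 + 1)*(-4) = 6*(-4) = -24)
H = -341/85 (H = -4 + 1/(-16 - 69) = -4 + 1/(-85) = -4 - 1/85 = -341/85 ≈ -4.0118)
s = 20/3 (s = -160/(-24) = -160*(-1/24) = 20/3 ≈ 6.6667)
R(w) = -341/85
-3114 + R(s) = -3114 - 341/85 = -265031/85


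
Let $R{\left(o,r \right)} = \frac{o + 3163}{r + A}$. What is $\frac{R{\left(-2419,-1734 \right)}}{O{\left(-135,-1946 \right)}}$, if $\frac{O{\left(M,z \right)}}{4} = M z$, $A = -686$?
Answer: $- \frac{31}{105959700} \approx -2.9256 \cdot 10^{-7}$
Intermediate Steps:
$O{\left(M,z \right)} = 4 M z$
$R{\left(o,r \right)} = \frac{3163 + o}{-686 + r}$ ($R{\left(o,r \right)} = \frac{o + 3163}{r - 686} = \frac{3163 + o}{-686 + r}$)
$\frac{R{\left(-2419,-1734 \right)}}{O{\left(-135,-1946 \right)}} = \frac{\frac{1}{-686 - 1734} \left(3163 - 2419\right)}{4 \left(-135\right) \left(-1946\right)} = \frac{\frac{1}{-2420} \cdot 744}{1050840} = \left(- \frac{1}{2420}\right) 744 \cdot \frac{1}{1050840} = \left(- \frac{186}{605}\right) \frac{1}{1050840} = - \frac{31}{105959700}$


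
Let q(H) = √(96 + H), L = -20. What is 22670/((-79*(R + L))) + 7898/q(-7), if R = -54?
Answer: 11335/2923 + 7898*√89/89 ≈ 841.06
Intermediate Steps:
22670/((-79*(R + L))) + 7898/q(-7) = 22670/((-79*(-54 - 20))) + 7898/(√(96 - 7)) = 22670/((-79*(-74))) + 7898/(√89) = 22670/5846 + 7898*(√89/89) = 22670*(1/5846) + 7898*√89/89 = 11335/2923 + 7898*√89/89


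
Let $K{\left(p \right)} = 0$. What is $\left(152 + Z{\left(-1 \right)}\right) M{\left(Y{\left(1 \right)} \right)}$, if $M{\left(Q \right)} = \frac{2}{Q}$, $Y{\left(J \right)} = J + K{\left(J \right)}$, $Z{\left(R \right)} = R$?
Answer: $302$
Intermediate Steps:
$Y{\left(J \right)} = J$ ($Y{\left(J \right)} = J + 0 = J$)
$\left(152 + Z{\left(-1 \right)}\right) M{\left(Y{\left(1 \right)} \right)} = \left(152 - 1\right) \frac{2}{1} = 151 \cdot 2 \cdot 1 = 151 \cdot 2 = 302$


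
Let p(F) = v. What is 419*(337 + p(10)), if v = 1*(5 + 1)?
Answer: 143717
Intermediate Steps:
v = 6 (v = 1*6 = 6)
p(F) = 6
419*(337 + p(10)) = 419*(337 + 6) = 419*343 = 143717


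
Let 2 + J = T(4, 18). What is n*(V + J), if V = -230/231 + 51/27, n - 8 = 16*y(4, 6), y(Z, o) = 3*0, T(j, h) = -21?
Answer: -122560/693 ≈ -176.85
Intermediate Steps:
J = -23 (J = -2 - 21 = -23)
y(Z, o) = 0
n = 8 (n = 8 + 16*0 = 8 + 0 = 8)
V = 619/693 (V = -230*1/231 + 51*(1/27) = -230/231 + 17/9 = 619/693 ≈ 0.89322)
n*(V + J) = 8*(619/693 - 23) = 8*(-15320/693) = -122560/693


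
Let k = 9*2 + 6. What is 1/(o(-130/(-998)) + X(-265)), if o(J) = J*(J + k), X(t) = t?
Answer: -249001/65202600 ≈ -0.0038189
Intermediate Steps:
k = 24 (k = 18 + 6 = 24)
o(J) = J*(24 + J) (o(J) = J*(J + 24) = J*(24 + J))
1/(o(-130/(-998)) + X(-265)) = 1/((-130/(-998))*(24 - 130/(-998)) - 265) = 1/((-130*(-1/998))*(24 - 130*(-1/998)) - 265) = 1/(65*(24 + 65/499)/499 - 265) = 1/((65/499)*(12041/499) - 265) = 1/(782665/249001 - 265) = 1/(-65202600/249001) = -249001/65202600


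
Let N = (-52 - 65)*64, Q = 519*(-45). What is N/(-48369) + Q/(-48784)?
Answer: 498317529/786544432 ≈ 0.63355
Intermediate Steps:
Q = -23355
N = -7488 (N = -117*64 = -7488)
N/(-48369) + Q/(-48784) = -7488/(-48369) - 23355/(-48784) = -7488*(-1/48369) - 23355*(-1/48784) = 2496/16123 + 23355/48784 = 498317529/786544432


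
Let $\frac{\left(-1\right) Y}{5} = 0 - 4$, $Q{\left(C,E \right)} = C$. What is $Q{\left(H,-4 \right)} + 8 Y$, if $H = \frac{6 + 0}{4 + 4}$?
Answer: $\frac{643}{4} \approx 160.75$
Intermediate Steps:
$H = \frac{3}{4}$ ($H = \frac{6}{8} = 6 \cdot \frac{1}{8} = \frac{3}{4} \approx 0.75$)
$Y = 20$ ($Y = - 5 \left(0 - 4\right) = \left(-5\right) \left(-4\right) = 20$)
$Q{\left(H,-4 \right)} + 8 Y = \frac{3}{4} + 8 \cdot 20 = \frac{3}{4} + 160 = \frac{643}{4}$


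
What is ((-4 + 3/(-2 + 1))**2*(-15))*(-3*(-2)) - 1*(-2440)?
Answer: -1970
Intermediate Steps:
((-4 + 3/(-2 + 1))**2*(-15))*(-3*(-2)) - 1*(-2440) = ((-4 + 3/(-1))**2*(-15))*6 + 2440 = ((-4 + 3*(-1))**2*(-15))*6 + 2440 = ((-4 - 3)**2*(-15))*6 + 2440 = ((-7)**2*(-15))*6 + 2440 = (49*(-15))*6 + 2440 = -735*6 + 2440 = -4410 + 2440 = -1970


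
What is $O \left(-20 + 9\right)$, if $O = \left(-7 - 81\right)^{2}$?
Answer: $-85184$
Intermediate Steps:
$O = 7744$ ($O = \left(-88\right)^{2} = 7744$)
$O \left(-20 + 9\right) = 7744 \left(-20 + 9\right) = 7744 \left(-11\right) = -85184$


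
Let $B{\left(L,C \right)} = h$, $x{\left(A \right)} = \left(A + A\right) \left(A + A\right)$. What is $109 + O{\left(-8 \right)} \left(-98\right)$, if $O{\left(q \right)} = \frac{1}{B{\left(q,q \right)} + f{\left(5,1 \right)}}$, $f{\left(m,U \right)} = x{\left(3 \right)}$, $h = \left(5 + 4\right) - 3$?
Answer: $\frac{320}{3} \approx 106.67$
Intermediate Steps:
$h = 6$ ($h = 9 - 3 = 6$)
$x{\left(A \right)} = 4 A^{2}$ ($x{\left(A \right)} = 2 A 2 A = 4 A^{2}$)
$B{\left(L,C \right)} = 6$
$f{\left(m,U \right)} = 36$ ($f{\left(m,U \right)} = 4 \cdot 3^{2} = 4 \cdot 9 = 36$)
$O{\left(q \right)} = \frac{1}{42}$ ($O{\left(q \right)} = \frac{1}{6 + 36} = \frac{1}{42}$)
$109 + O{\left(-8 \right)} \left(-98\right) = 109 + \frac{1}{42} \left(-98\right) = 109 - \frac{7}{3} = \frac{320}{3}$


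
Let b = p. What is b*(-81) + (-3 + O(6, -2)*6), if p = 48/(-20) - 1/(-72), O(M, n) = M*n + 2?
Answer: 5211/40 ≈ 130.27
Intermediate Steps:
O(M, n) = 2 + M*n
p = -859/360 (p = 48*(-1/20) - 1*(-1/72) = -12/5 + 1/72 = -859/360 ≈ -2.3861)
b = -859/360 ≈ -2.3861
b*(-81) + (-3 + O(6, -2)*6) = -859/360*(-81) + (-3 + (2 + 6*(-2))*6) = 7731/40 + (-3 + (2 - 12)*6) = 7731/40 + (-3 - 10*6) = 7731/40 + (-3 - 60) = 7731/40 - 63 = 5211/40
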